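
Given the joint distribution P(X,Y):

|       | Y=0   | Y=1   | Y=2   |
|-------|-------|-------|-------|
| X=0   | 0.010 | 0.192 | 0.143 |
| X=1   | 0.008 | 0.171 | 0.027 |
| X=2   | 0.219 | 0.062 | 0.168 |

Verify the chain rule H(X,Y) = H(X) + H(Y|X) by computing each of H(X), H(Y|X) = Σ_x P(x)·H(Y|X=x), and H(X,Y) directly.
H(X) = 1.5179 bits, H(Y|X) = 1.1999 bits, H(X,Y) = 2.7178 bits

Marginal of X (row sums):
  P(X=0) = 0.010 + 0.192 + 0.143 = 0.345
  P(X=1) = 0.008 + 0.171 + 0.027 = 0.206
  P(X=2) = 0.219 + 0.062 + 0.168 = 0.449
H(X) = -[0.345·log₂(0.345) + 0.206·log₂(0.206) + 0.449·log₂(0.449)]
  = 0.52969 + 0.46953 + 0.51869 = 1.5179 bits

H(Y|X) = Σ_x P(x)·H(Y|X=x):
  X=0: P(X=0) = 0.345, P(Y|X=0) = (2/69, 64/115, 143/345) → H(Y|X=0) = 1.14525
  X=1: P(X=1) = 0.206, P(Y|X=1) = (4/103, 171/206, 27/206) → H(Y|X=1) = 0.78924
  X=2: P(X=2) = 0.449, P(Y|X=2) = (219/449, 62/449, 168/449) → H(Y|X=2) = 1.43029
H(Y|X) = 0.345·1.14525 + 0.206·0.78924 + 0.449·1.43029 = 1.1999 bits

H(X,Y) = -Σ_{x,y} P(x,y) log₂ P(x,y). Per-cell terms -P(x,y)·log₂P(x,y):
  X=0: 0.06644, 0.45712, 0.40125
  X=1: 0.05573, 0.43570, 0.14069
  X=2: 0.47983, 0.24872, 0.43234
Sum of the 9 terms: H(X,Y) = 2.7178 bits

Chain rule check:
  H(X) + H(Y|X) = 1.5179 + 1.1999 = 2.7178 bits
  H(X,Y) = 2.7178 bits
✓ Chain rule verified.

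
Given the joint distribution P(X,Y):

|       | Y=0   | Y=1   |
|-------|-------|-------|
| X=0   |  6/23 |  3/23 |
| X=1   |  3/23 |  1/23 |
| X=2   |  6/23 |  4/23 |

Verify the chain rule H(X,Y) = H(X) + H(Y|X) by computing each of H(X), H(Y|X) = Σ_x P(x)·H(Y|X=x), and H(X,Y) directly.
H(X) = 1.4910 bits, H(Y|X) = 0.9226 bits, H(X,Y) = 2.4136 bits

Marginal of X (row sums):
  P(X=0) = 6/23 + 3/23 = 9/23
  P(X=1) = 3/23 + 1/23 = 4/23
  P(X=2) = 6/23 + 4/23 = 10/23
H(X) = -[(9/23)·log₂(9/23) + (4/23)·log₂(4/23) + (10/23)·log₂(10/23)]
  = 0.5297 + 0.4389 + 0.5224 = 1.4910 bits

H(Y|X) = Σ_x P(x)·H(Y|X=x):
  X=0: P(X=0) = 9/23, P(Y|X=0) = (2/3, 1/3) → H(Y|X=0) = 0.9183
  X=1: P(X=1) = 4/23, P(Y|X=1) = (3/4, 1/4) → H(Y|X=1) = 0.8113
  X=2: P(X=2) = 10/23, P(Y|X=2) = (3/5, 2/5) → H(Y|X=2) = 0.9710
H(Y|X) = (9/23)·0.9183 + (4/23)·0.8113 + (10/23)·0.9710 = 0.9226 bits

H(X,Y) = -Σ_{x,y} P(x,y) log₂ P(x,y). Per-cell terms -P(x,y)·log₂P(x,y):
  X=0: 0.5057, 0.3833
  X=1: 0.3833, 0.1967
  X=2: 0.5057, 0.4389
Sum of the 6 terms: H(X,Y) = 2.4136 bits

Chain rule check:
  H(X) + H(Y|X) = 1.4910 + 0.9226 = 2.4136 bits
  H(X,Y) = 2.4136 bits
✓ Chain rule verified.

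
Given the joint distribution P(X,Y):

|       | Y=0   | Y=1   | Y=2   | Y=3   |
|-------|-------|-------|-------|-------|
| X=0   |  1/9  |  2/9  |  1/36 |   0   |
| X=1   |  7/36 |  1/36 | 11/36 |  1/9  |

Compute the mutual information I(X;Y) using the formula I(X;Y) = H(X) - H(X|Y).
0.3909 bits

I(X;Y) = H(X) - H(X|Y)

Marginal of X (row sums):
  P(X=0) = 1/9 + 2/9 + 1/36 + 0 = 13/36
  P(X=1) = 7/36 + 1/36 + 11/36 + 1/9 = 23/36
H(X) = -[(13/36)·log₂(13/36) + (23/36)·log₂(23/36)]
  = 0.5306 + 0.4130 = 0.9436 bits

Marginal of Y (column sums):
  P(Y=0) = 1/9 + 7/36 = 11/36
  P(Y=1) = 2/9 + 1/36 = 1/4
  P(Y=2) = 1/36 + 11/36 = 1/3
  P(Y=3) = 0 + 1/9 = 1/9
H(X|Y) = Σ_y P(y)·H(X|Y=y):
  Y=0: P(Y=0) = 11/36, P(X|Y=0) = (4/11, 7/11) → H(X|Y=0) = 0.9457
  Y=1: P(Y=1) = 1/4, P(X|Y=1) = (8/9, 1/9) → H(X|Y=1) = 0.5033
  Y=2: P(Y=2) = 1/3, P(X|Y=2) = (1/12, 11/12) → H(X|Y=2) = 0.4138
  Y=3: P(Y=3) = 1/9, P(X|Y=3) = (0, 1) → H(X|Y=3) = 0.0000
H(X|Y) = (11/36)·0.9457 + (1/4)·0.5033 + (1/3)·0.4138 + (1/9)·0.0000 = 0.5527 bits

I(X;Y) = H(X) - H(X|Y) = 0.9436 - 0.5527 = 0.3909 bits

Cross-check via I(X;Y) = H(X) + H(Y) - H(X,Y): computing H(Y) from the column sums and H(X,Y) from the 8 cells in the same way gives H(Y) = 1.9032 bits and H(X,Y) = 2.4559 bits, so
I(X;Y) = 0.9436 + 1.9032 - 2.4559 = 0.3909 bits ✓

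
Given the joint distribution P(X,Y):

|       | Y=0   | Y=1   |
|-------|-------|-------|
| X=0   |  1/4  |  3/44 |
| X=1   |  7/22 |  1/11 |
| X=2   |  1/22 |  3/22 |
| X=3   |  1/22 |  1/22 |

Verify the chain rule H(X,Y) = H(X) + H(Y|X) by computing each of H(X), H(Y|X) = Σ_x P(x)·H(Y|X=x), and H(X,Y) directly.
H(X) = 1.8148 bits, H(Y|X) = 0.7896 bits, H(X,Y) = 2.6044 bits

Marginal of X (row sums):
  P(X=0) = 1/4 + 3/44 = 7/22
  P(X=1) = 7/22 + 1/11 = 9/22
  P(X=2) = 1/22 + 3/22 = 2/11
  P(X=3) = 1/22 + 1/22 = 1/11
H(X) = -[(7/22)·log₂(7/22) + (9/22)·log₂(9/22) + (2/11)·log₂(2/11) + (1/11)·log₂(1/11)]
  = 0.525661 + 0.527525 + 0.447169 + 0.314494 = 1.8148 bits

H(Y|X) = Σ_x P(x)·H(Y|X=x):
  X=0: P(X=0) = 7/22, P(Y|X=0) = (11/14, 3/14) → H(Y|X=0) = 0.749595
  X=1: P(X=1) = 9/22, P(Y|X=1) = (7/9, 2/9) → H(Y|X=1) = 0.764205
  X=2: P(X=2) = 2/11, P(Y|X=2) = (1/4, 3/4) → H(Y|X=2) = 0.811278
  X=3: P(X=3) = 1/11, P(Y|X=3) = (1/2, 1/2) → H(Y|X=3) = 1.000000
H(Y|X) = (7/22)·0.749595 + (9/22)·0.764205 + (2/11)·0.811278 + (1/11)·1.000000 = 0.7896 bits

H(X,Y) = -Σ_{x,y} P(x,y) log₂ P(x,y). Per-cell terms -P(x,y)·log₂P(x,y):
  X=0: 0.500000, 0.264168
  X=1: 0.525661, 0.314494
  X=2: 0.202701, 0.391973
  X=3: 0.202701, 0.202701
Sum of the 8 terms: H(X,Y) = 2.6044 bits

Chain rule check:
  H(X) + H(Y|X) = 1.8148 + 0.7896 = 2.6044 bits
  H(X,Y) = 2.6044 bits
✓ Chain rule verified.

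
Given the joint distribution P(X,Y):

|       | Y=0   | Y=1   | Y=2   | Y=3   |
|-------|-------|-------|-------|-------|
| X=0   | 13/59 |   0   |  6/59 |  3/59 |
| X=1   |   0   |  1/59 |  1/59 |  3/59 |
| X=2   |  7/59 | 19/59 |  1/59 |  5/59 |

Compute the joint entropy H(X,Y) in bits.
2.7454 bits

H(X,Y) = -Σ_{x,y} P(x,y) log₂ P(x,y). Per-cell terms -P(x,y)·log₂P(x,y):
  X=0: 0.4808, 0.0000, 0.3354, 0.2185
  X=1: 0.0000, 0.0997, 0.0997, 0.2185
  X=2: 0.3649, 0.5264, 0.0997, 0.3018
  (cells with P = 0 contribute 0)
Sum of the 12 terms: H(X,Y) = 2.7454 bits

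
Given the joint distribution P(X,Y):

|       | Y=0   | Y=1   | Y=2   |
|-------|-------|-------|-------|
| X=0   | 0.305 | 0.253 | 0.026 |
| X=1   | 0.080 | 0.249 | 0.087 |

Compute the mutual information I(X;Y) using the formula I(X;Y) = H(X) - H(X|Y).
0.1058 bits

I(X;Y) = H(X) - H(X|Y)

Marginal of X (row sums):
  P(X=0) = 0.305 + 0.253 + 0.026 = 0.584
  P(X=1) = 0.080 + 0.249 + 0.087 = 0.416
H(X) = -[0.584·log₂(0.584) + 0.416·log₂(0.416)]
  = 0.45316 + 0.52638 = 0.97954 bits

Marginal of Y (column sums):
  P(Y=0) = 0.305 + 0.080 = 0.385
  P(Y=1) = 0.253 + 0.249 = 0.502
  P(Y=2) = 0.026 + 0.087 = 0.113
H(X|Y) = Σ_y P(y)·H(X|Y=y):
  Y=0: P(Y=0) = 0.385, P(X|Y=0) = (61/77, 16/77) → H(X|Y=0) = 0.73724
  Y=1: P(Y=1) = 0.502, P(X|Y=1) = (253/502, 249/502) → H(X|Y=1) = 0.99995
  Y=2: P(Y=2) = 0.113, P(X|Y=2) = (26/113, 87/113) → H(X|Y=2) = 0.77817
H(X|Y) = 0.385·0.73724 + 0.502·0.99995 + 0.113·0.77817 = 0.87375 bits

I(X;Y) = H(X) - H(X|Y) = 0.97954 - 0.87375 = 0.1058 bits

Cross-check via I(X;Y) = H(X) + H(Y) - H(X,Y): computing H(Y) from the column sums and H(X,Y) from the 6 cells in the same way gives H(Y) = 1.38473 bits and H(X,Y) = 2.25848 bits, so
I(X;Y) = 0.97954 + 1.38473 - 2.25848 = 0.1058 bits ✓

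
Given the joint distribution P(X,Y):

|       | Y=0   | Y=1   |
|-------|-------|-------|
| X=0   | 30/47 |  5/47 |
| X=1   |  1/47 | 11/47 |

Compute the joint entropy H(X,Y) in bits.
1.3659 bits

H(X,Y) = -Σ_{x,y} P(x,y) log₂ P(x,y). Per-cell terms -P(x,y)·log₂P(x,y):
  X=0: 0.4134, 0.3439
  X=1: 0.1182, 0.4904
Sum of the 4 terms: H(X,Y) = 1.3659 bits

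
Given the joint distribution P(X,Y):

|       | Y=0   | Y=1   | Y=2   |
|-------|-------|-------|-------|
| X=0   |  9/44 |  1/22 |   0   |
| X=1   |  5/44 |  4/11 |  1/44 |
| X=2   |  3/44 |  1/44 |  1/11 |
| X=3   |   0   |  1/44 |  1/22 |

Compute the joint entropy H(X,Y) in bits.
2.7118 bits

H(X,Y) = -Σ_{x,y} P(x,y) log₂ P(x,y). Per-cell terms -P(x,y)·log₂P(x,y):
  X=0: 0.46831, 0.20270, 0.00000
  X=1: 0.35653, 0.53070, 0.12408
  X=2: 0.26417, 0.12408, 0.31449
  X=3: 0.00000, 0.12408, 0.20270
  (cells with P = 0 contribute 0)
Sum of the 12 terms: H(X,Y) = 2.7118 bits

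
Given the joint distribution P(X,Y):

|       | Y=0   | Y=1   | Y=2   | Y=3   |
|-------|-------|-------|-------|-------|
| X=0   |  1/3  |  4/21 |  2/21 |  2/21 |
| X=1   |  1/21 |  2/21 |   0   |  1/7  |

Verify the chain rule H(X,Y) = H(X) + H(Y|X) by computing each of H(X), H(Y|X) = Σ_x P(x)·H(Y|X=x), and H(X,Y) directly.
H(X) = 0.8631 bits, H(Y|X) = 1.7003 bits, H(X,Y) = 2.5634 bits

Marginal of X (row sums):
  P(X=0) = 1/3 + 4/21 + 2/21 + 2/21 = 5/7
  P(X=1) = 1/21 + 2/21 + 0 + 1/7 = 2/7
H(X) = -[(5/7)·log₂(5/7) + (2/7)·log₂(2/7)]
  = 0.346733 + 0.516387 = 0.8631 bits

H(Y|X) = Σ_x P(x)·H(Y|X=x):
  X=0: P(X=0) = 5/7, P(Y|X=0) = (7/15, 4/15, 2/15, 2/15) → H(Y|X=0) = 1.796792
  X=1: P(X=1) = 2/7, P(Y|X=1) = (1/6, 1/3, 0, 1/2) → H(Y|X=1) = 1.459148
H(Y|X) = (5/7)·1.796792 + (2/7)·1.459148 = 1.7003 bits

H(X,Y) = -Σ_{x,y} P(x,y) log₂ P(x,y). Per-cell terms -P(x,y)·log₂P(x,y):
  X=0: 0.528321, 0.455680, 0.323078, 0.323078
  X=1: 0.209158, 0.323078, 0.000000, 0.401051
  (cells with P = 0 contribute 0)
Sum of the 8 terms: H(X,Y) = 2.5634 bits

Chain rule check:
  H(X) + H(Y|X) = 0.8631 + 1.7003 = 2.5634 bits
  H(X,Y) = 2.5634 bits
✓ Chain rule verified.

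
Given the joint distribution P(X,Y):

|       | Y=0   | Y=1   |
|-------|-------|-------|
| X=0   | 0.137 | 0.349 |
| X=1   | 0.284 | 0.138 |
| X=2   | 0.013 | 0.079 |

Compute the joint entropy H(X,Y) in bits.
2.2037 bits

H(X,Y) = -Σ_{x,y} P(x,y) log₂ P(x,y). Per-cell terms -P(x,y)·log₂P(x,y):
  X=0: 0.3929, 0.5300
  X=1: 0.5158, 0.3943
  X=2: 0.0814, 0.2893
Sum of the 6 terms: H(X,Y) = 2.2037 bits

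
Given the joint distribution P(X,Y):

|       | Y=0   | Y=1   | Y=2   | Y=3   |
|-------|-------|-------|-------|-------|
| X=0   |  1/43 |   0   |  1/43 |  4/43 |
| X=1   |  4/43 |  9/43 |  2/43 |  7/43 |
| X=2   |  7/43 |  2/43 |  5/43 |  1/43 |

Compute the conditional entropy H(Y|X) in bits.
1.6925 bits

H(Y|X) = H(X,Y) - H(X)

H(X,Y) = -Σ_{x,y} P(x,y) log₂ P(x,y). Per-cell terms -P(x,y)·log₂P(x,y):
  X=0: 0.126192, 0.000000, 0.126192, 0.318722
  X=1: 0.318722, 0.472257, 0.205873, 0.426334
  X=2: 0.426334, 0.205873, 0.360969, 0.126192
  (cells with P = 0 contribute 0)
Sum of the 12 terms: H(X,Y) = 3.11366 bits

Marginal of X (row sums):
  P(X=0) = 1/43 + 0 + 1/43 + 4/43 = 6/43
  P(X=1) = 4/43 + 9/43 + 2/43 + 7/43 = 22/43
  P(X=2) = 7/43 + 2/43 + 5/43 + 1/43 = 15/43
H(X) = -[(6/43)·log₂(6/43) + (22/43)·log₂(22/43) + (15/43)·log₂(15/43)]
  = 0.396461 + 0.494659 + 0.530014 = 1.42113 bits

H(Y|X) = H(X,Y) - H(X) = 3.11366 - 1.42113 = 1.6925 bits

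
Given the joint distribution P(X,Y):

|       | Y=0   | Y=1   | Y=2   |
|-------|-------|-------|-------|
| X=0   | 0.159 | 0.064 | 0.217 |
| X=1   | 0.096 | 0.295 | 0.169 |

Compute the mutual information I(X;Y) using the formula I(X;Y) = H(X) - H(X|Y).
0.1215 bits

I(X;Y) = H(X) - H(X|Y)

Marginal of X (row sums):
  P(X=0) = 0.159 + 0.064 + 0.217 = 0.440
  P(X=1) = 0.096 + 0.295 + 0.169 = 0.560
H(X) = -[0.440·log₂(0.440) + 0.560·log₂(0.560)]
  = 0.52115 + 0.46844 = 0.9896 bits

Marginal of Y (column sums):
  P(Y=0) = 0.159 + 0.096 = 0.255
  P(Y=1) = 0.064 + 0.295 = 0.359
  P(Y=2) = 0.217 + 0.169 = 0.386
H(X|Y) = Σ_y P(y)·H(X|Y=y):
  Y=0: P(Y=0) = 0.255, P(X|Y=0) = (53/85, 32/85) → H(X|Y=0) = 0.95551
  Y=1: P(Y=1) = 0.359, P(X|Y=1) = (64/359, 295/359) → H(X|Y=1) = 0.67628
  Y=2: P(Y=2) = 0.386, P(X|Y=2) = (217/386, 169/386) → H(X|Y=2) = 0.98882
H(X|Y) = 0.255·0.95551 + 0.359·0.67628 + 0.386·0.98882 = 0.8681 bits

I(X;Y) = H(X) - H(X|Y) = 0.9896 - 0.8681 = 0.1215 bits

Cross-check via I(X;Y) = H(X) + H(Y) - H(X,Y): computing H(Y) from the column sums and H(X,Y) from the 6 cells in the same way gives H(Y) = 1.5634 bits and H(X,Y) = 2.4315 bits, so
I(X;Y) = 0.9896 + 1.5634 - 2.4315 = 0.1215 bits ✓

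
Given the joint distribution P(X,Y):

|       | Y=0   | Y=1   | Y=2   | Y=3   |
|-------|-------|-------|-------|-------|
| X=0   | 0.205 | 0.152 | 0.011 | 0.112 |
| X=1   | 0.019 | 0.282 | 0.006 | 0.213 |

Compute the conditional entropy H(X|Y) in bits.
0.8172 bits

H(X|Y) = H(X,Y) - H(Y)

H(X,Y) = -Σ_{x,y} P(x,y) log₂ P(x,y). Per-cell terms -P(x,y)·log₂P(x,y):
  X=0: 0.468692, 0.413114, 0.071570, 0.353744
  X=1: 0.108639, 0.514998, 0.044285, 0.475219
Sum of the 8 terms: H(X,Y) = 2.45026 bits

Marginal of Y (column sums):
  P(Y=0) = 0.205 + 0.019 = 0.224
  P(Y=1) = 0.152 + 0.282 = 0.434
  P(Y=2) = 0.011 + 0.006 = 0.017
  P(Y=3) = 0.112 + 0.213 = 0.325
H(Y) = -[0.224·log₂(0.224) + 0.434·log₂(0.434) + 0.017·log₂(0.017) + 0.325·log₂(0.325)]
  = 0.483488 + 0.522637 + 0.099931 + 0.526984 = 1.63304 bits

H(X|Y) = H(X,Y) - H(Y) = 2.45026 - 1.63304 = 0.8172 bits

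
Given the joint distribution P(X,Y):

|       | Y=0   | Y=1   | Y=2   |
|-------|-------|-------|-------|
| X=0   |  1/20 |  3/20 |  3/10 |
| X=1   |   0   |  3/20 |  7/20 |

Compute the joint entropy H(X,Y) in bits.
2.0884 bits

H(X,Y) = -Σ_{x,y} P(x,y) log₂ P(x,y). Per-cell terms -P(x,y)·log₂P(x,y):
  X=0: 0.21610, 0.41054, 0.52109
  X=1: 0.00000, 0.41054, 0.53010
  (cells with P = 0 contribute 0)
Sum of the 6 terms: H(X,Y) = 2.0884 bits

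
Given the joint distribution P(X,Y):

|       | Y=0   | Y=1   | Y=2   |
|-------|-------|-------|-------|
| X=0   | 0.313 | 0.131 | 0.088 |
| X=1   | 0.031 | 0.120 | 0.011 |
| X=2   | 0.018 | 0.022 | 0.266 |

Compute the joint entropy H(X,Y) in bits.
2.5449 bits

H(X,Y) = -Σ_{x,y} P(x,y) log₂ P(x,y). Per-cell terms -P(x,y)·log₂P(x,y):
  X=0: 0.5245, 0.3841, 0.3086
  X=1: 0.1554, 0.3671, 0.0716
  X=2: 0.1043, 0.1211, 0.5082
Sum of the 9 terms: H(X,Y) = 2.5449 bits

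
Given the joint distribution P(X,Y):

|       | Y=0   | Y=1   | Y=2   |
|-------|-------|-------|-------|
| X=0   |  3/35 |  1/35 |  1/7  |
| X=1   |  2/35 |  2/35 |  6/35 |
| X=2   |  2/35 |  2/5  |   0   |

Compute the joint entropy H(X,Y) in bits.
2.5242 bits

H(X,Y) = -Σ_{x,y} P(x,y) log₂ P(x,y). Per-cell terms -P(x,y)·log₂P(x,y):
  X=0: 0.30380, 0.14655, 0.40105
  X=1: 0.23596, 0.23596, 0.43617
  X=2: 0.23596, 0.52877, 0.00000
  (cells with P = 0 contribute 0)
Sum of the 9 terms: H(X,Y) = 2.5242 bits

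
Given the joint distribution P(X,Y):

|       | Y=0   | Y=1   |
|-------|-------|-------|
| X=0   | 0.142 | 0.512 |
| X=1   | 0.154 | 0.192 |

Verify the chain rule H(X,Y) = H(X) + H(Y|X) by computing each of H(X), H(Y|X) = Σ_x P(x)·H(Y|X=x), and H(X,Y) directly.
H(X) = 0.9304 bits, H(Y|X) = 0.8367 bits, H(X,Y) = 1.7671 bits

Marginal of X (row sums):
  P(X=0) = 0.142 + 0.512 = 0.654
  P(X=1) = 0.154 + 0.192 = 0.346
H(X) = -[0.654·log₂(0.654) + 0.346·log₂(0.346)]
  = 0.40066 + 0.52978 = 0.9304 bits

H(Y|X) = Σ_x P(x)·H(Y|X=x):
  X=0: P(X=0) = 0.654, P(Y|X=0) = (71/327, 256/327) → H(Y|X=0) = 0.75488
  X=1: P(X=1) = 0.346, P(Y|X=1) = (77/173, 96/173) → H(Y|X=1) = 0.99128
H(Y|X) = 0.654·0.75488 + 0.346·0.99128 = 0.8367 bits

H(X,Y) = -Σ_{x,y} P(x,y) log₂ P(x,y). Per-cell terms -P(x,y)·log₂P(x,y):
  X=0: 0.39988, 0.49448
  X=1: 0.41565, 0.45712
Sum of the 4 terms: H(X,Y) = 1.7671 bits

Chain rule check:
  H(X) + H(Y|X) = 0.9304 + 0.8367 = 1.7671 bits
  H(X,Y) = 1.7671 bits
✓ Chain rule verified.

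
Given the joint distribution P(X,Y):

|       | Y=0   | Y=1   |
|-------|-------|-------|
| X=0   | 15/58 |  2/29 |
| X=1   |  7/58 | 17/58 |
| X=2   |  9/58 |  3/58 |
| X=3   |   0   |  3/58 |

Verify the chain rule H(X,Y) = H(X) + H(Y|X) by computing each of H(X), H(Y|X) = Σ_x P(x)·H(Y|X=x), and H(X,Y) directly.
H(X) = 1.7455 bits, H(Y|X) = 0.7714 bits, H(X,Y) = 2.5169 bits

Marginal of X (row sums):
  P(X=0) = 15/58 + 2/29 = 19/58
  P(X=1) = 7/58 + 17/58 = 12/29
  P(X=2) = 9/58 + 3/58 = 6/29
  P(X=3) = 0 + 3/58 = 3/58
H(X) = -[(19/58)·log₂(19/58) + (12/29)·log₂(12/29) + (6/29)·log₂(6/29) + (3/58)·log₂(3/58)]
  = 0.52743 + 0.52677 + 0.47028 + 0.22102 = 1.7455 bits

H(Y|X) = Σ_x P(x)·H(Y|X=x):
  X=0: P(X=0) = 19/58, P(Y|X=0) = (15/19, 4/19) → H(Y|X=0) = 0.74249
  X=1: P(X=1) = 12/29, P(Y|X=1) = (7/24, 17/24) → H(Y|X=1) = 0.87086
  X=2: P(X=2) = 6/29, P(Y|X=2) = (3/4, 1/4) → H(Y|X=2) = 0.81128
  X=3: P(X=3) = 3/58, P(Y|X=3) = (0, 1) → H(Y|X=3) = 0.00000
H(Y|X) = (19/58)·0.74249 + (12/29)·0.87086 + (6/29)·0.81128 + (3/58)·0.00000 = 0.7714 bits

H(X,Y) = -Σ_{x,y} P(x,y) log₂ P(x,y). Per-cell terms -P(x,y)·log₂P(x,y):
  X=0: 0.50459, 0.26607
  X=1: 0.36818, 0.51894
  X=2: 0.41711, 0.22102
  X=3: 0.00000, 0.22102
  (cells with P = 0 contribute 0)
Sum of the 8 terms: H(X,Y) = 2.5169 bits

Chain rule check:
  H(X) + H(Y|X) = 1.7455 + 0.7714 = 2.5169 bits
  H(X,Y) = 2.5169 bits
✓ Chain rule verified.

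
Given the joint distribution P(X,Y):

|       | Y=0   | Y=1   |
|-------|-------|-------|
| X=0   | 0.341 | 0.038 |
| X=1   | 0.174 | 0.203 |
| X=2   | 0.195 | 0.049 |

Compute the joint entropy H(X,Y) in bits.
2.2876 bits

H(X,Y) = -Σ_{x,y} P(x,y) log₂ P(x,y). Per-cell terms -P(x,y)·log₂P(x,y):
  X=0: 0.52929, 0.17928
  X=1: 0.43897, 0.46699
  X=2: 0.45990, 0.21320
Sum of the 6 terms: H(X,Y) = 2.2876 bits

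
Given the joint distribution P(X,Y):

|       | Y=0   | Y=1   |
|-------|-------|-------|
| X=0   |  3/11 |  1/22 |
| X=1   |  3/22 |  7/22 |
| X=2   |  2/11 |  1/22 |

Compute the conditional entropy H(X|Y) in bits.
1.3054 bits

H(X|Y) = H(X,Y) - H(Y)

H(X,Y) = -Σ_{x,y} P(x,y) log₂ P(x,y). Per-cell terms -P(x,y)·log₂P(x,y):
  X=0: 0.51122, 0.20270
  X=1: 0.39197, 0.52566
  X=2: 0.44717, 0.20270
Sum of the 6 terms: H(X,Y) = 2.2814 bits

Marginal of Y (column sums):
  P(Y=0) = 3/11 + 3/22 + 2/11 = 13/22
  P(Y=1) = 1/22 + 7/22 + 1/22 = 9/22
H(Y) = -[(13/22)·log₂(13/22) + (9/22)·log₂(9/22)]
  = 0.44850 + 0.52753 = 0.9760 bits

H(X|Y) = H(X,Y) - H(Y) = 2.2814 - 0.9760 = 1.3054 bits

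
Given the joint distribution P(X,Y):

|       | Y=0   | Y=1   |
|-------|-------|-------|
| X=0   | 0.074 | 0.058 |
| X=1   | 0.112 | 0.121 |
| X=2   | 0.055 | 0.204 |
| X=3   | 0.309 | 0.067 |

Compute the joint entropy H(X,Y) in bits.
2.7215 bits

H(X,Y) = -Σ_{x,y} P(x,y) log₂ P(x,y). Per-cell terms -P(x,y)·log₂P(x,y):
  X=0: 0.27797, 0.23825
  X=1: 0.35374, 0.36868
  X=2: 0.23014, 0.46785
  X=3: 0.52355, 0.26128
Sum of the 8 terms: H(X,Y) = 2.7215 bits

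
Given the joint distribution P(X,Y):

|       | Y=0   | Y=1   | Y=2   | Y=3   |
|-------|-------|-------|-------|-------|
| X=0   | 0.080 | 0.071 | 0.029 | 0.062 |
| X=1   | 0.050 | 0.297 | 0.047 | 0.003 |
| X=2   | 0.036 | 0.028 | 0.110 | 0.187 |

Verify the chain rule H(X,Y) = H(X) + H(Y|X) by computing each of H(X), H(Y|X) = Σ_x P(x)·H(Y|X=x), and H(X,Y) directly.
H(X) = 1.5551 bits, H(Y|X) = 1.4926 bits, H(X,Y) = 3.0477 bits

Marginal of X (row sums):
  P(X=0) = 0.080 + 0.071 + 0.029 + 0.062 = 0.242
  P(X=1) = 0.050 + 0.297 + 0.047 + 0.003 = 0.397
  P(X=2) = 0.036 + 0.028 + 0.110 + 0.187 = 0.361
H(X) = -[0.242·log₂(0.242) + 0.397·log₂(0.397) + 0.361·log₂(0.361)]
  = 0.495355 + 0.529117 + 0.530644 = 1.5551 bits

H(Y|X) = Σ_x P(x)·H(Y|X=x):
  X=0: P(X=0) = 0.242, P(Y|X=0) = (40/121, 71/242, 29/242, 31/121) → H(Y|X=0) = 1.917095
  X=1: P(X=1) = 0.397, P(Y|X=1) = (50/397, 297/397, 47/397, 3/397) → H(Y|X=1) = 1.107388
  X=2: P(X=2) = 0.361, P(Y|X=2) = (36/361, 28/361, 110/361, 187/361) → H(Y|X=2) = 1.631750
H(Y|X) = 0.242·1.917095 + 0.397·1.107388 + 0.361·1.631750 = 1.4926 bits

H(X,Y) = -Σ_{x,y} P(x,y) log₂ P(x,y). Per-cell terms -P(x,y)·log₂P(x,y):
  X=0: 0.291508, 0.270939, 0.148126, 0.248718
  X=1: 0.216096, 0.520185, 0.207326, 0.025142
  X=2: 0.172651, 0.144436, 0.350287, 0.452332
Sum of the 12 terms: H(X,Y) = 3.0477 bits

Chain rule check:
  H(X) + H(Y|X) = 1.5551 + 1.4926 = 3.0477 bits
  H(X,Y) = 3.0477 bits
✓ Chain rule verified.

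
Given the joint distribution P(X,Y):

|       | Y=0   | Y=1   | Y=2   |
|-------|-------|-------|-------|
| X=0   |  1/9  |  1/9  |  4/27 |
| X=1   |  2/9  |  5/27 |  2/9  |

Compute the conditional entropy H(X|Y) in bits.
0.9485 bits

H(X|Y) = H(X,Y) - H(Y)

H(X,Y) = -Σ_{x,y} P(x,y) log₂ P(x,y). Per-cell terms -P(x,y)·log₂P(x,y):
  X=0: 0.35221, 0.35221, 0.40813
  X=1: 0.48221, 0.45055, 0.48221
Sum of the 6 terms: H(X,Y) = 2.5275 bits

Marginal of Y (column sums):
  P(Y=0) = 1/9 + 2/9 = 1/3
  P(Y=1) = 1/9 + 5/27 = 8/27
  P(Y=2) = 4/27 + 2/9 = 10/27
H(Y) = -[(1/3)·log₂(1/3) + (8/27)·log₂(8/27) + (10/27)·log₂(10/27)]
  = 0.52832 + 0.51997 + 0.53073 = 1.5790 bits

H(X|Y) = H(X,Y) - H(Y) = 2.5275 - 1.5790 = 0.9485 bits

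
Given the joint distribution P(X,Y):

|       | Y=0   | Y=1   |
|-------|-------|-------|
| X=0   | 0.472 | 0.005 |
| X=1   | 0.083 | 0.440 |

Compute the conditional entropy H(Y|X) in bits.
0.3702 bits

H(Y|X) = H(X,Y) - H(X)

H(X,Y) = -Σ_{x,y} P(x,y) log₂ P(x,y). Per-cell terms -P(x,y)·log₂P(x,y):
  X=0: 0.511243, 0.038219
  X=1: 0.298032, 0.521147
Sum of the 4 terms: H(X,Y) = 1.36864 bits

Marginal of X (row sums):
  P(X=0) = 0.472 + 0.005 = 0.477
  P(X=1) = 0.083 + 0.440 = 0.523
H(X) = -[0.477·log₂(0.477) + 0.523·log₂(0.523)]
  = 0.509407 + 0.489066 = 0.99847 bits

H(Y|X) = H(X,Y) - H(X) = 1.36864 - 0.99847 = 0.3702 bits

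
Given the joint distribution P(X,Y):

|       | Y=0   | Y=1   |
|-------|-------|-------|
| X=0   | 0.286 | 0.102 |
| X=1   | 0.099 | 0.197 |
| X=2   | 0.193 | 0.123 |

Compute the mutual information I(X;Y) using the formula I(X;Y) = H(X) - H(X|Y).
0.0830 bits

I(X;Y) = H(X) - H(X|Y)

Marginal of X (row sums):
  P(X=0) = 0.286 + 0.102 = 0.388
  P(X=1) = 0.099 + 0.197 = 0.296
  P(X=2) = 0.193 + 0.123 = 0.316
H(X) = -[0.388·log₂(0.388) + 0.296·log₂(0.296) + 0.316·log₂(0.316)]
  = 0.529958 + 0.519874 + 0.525193 = 1.575025 bits

Marginal of Y (column sums):
  P(Y=0) = 0.286 + 0.099 + 0.193 = 0.578
  P(Y=1) = 0.102 + 0.197 + 0.123 = 0.422
H(X|Y) = Σ_y P(y)·H(X|Y=y):
  Y=0: P(Y=0) = 0.578, P(X|Y=0) = (143/289, 99/578, 193/578) → H(X|Y=0) = 1.466667
  Y=1: P(Y=1) = 0.422, P(X|Y=1) = (51/211, 197/422, 123/422) → H(X|Y=1) = 1.526642
H(X|Y) = 0.578·1.466667 + 0.422·1.526642 = 1.491976 bits

I(X;Y) = H(X) - H(X|Y) = 1.575025 - 1.491976 = 0.0830 bits

Cross-check via I(X;Y) = H(X) + H(Y) - H(X,Y): computing H(Y) from the column sums and H(X,Y) from the 6 cells in the same way gives H(Y) = 0.982373 bits and H(X,Y) = 2.474350 bits, so
I(X;Y) = 1.575025 + 0.982373 - 2.474350 = 0.0830 bits ✓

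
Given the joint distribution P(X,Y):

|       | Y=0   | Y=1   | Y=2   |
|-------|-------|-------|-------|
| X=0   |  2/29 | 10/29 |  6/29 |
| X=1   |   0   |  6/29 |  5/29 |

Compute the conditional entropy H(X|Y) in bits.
0.9036 bits

H(X|Y) = H(X,Y) - H(Y)

H(X,Y) = -Σ_{x,y} P(x,y) log₂ P(x,y). Per-cell terms -P(x,y)·log₂P(x,y):
  X=0: 0.26607, 0.52967, 0.47028
  X=1: 0.00000, 0.47028, 0.43725
  (cells with P = 0 contribute 0)
Sum of the 6 terms: H(X,Y) = 2.17355 bits

Marginal of Y (column sums):
  P(Y=0) = 2/29 + 0 = 2/29
  P(Y=1) = 10/29 + 6/29 = 16/29
  P(Y=2) = 6/29 + 5/29 = 11/29
H(Y) = -[(2/29)·log₂(2/29) + (16/29)·log₂(16/29) + (11/29)·log₂(11/29)]
  = 0.26607 + 0.47337 + 0.53048 = 1.26992 bits

H(X|Y) = H(X,Y) - H(Y) = 2.17355 - 1.26992 = 0.9036 bits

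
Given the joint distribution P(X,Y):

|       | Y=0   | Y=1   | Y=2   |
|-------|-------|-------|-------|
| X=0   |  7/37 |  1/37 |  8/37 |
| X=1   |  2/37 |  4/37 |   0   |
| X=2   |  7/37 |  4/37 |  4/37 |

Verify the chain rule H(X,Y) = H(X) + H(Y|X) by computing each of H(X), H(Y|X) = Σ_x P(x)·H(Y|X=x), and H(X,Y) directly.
H(X) = 1.4767 bits, H(Y|X) = 1.3192 bits, H(X,Y) = 2.7959 bits

Marginal of X (row sums):
  P(X=0) = 7/37 + 1/37 + 8/37 = 16/37
  P(X=1) = 2/37 + 4/37 + 0 = 6/37
  P(X=2) = 7/37 + 4/37 + 4/37 = 15/37
H(X) = -[(16/37)·log₂(16/37) + (6/37)·log₂(6/37) + (15/37)·log₂(15/37)]
  = 0.52301 + 0.42559 + 0.52807 = 1.4767 bits

H(Y|X) = Σ_x P(x)·H(Y|X=x):
  X=0: P(X=0) = 16/37, P(Y|X=0) = (7/16, 1/16, 1/2) → H(Y|X=0) = 1.27178
  X=1: P(X=1) = 6/37, P(Y|X=1) = (1/3, 2/3, 0) → H(Y|X=1) = 0.91830
  X=2: P(X=2) = 15/37, P(Y|X=2) = (7/15, 4/15, 4/15) → H(Y|X=2) = 1.53012
H(Y|X) = (16/37)·1.27178 + (6/37)·0.91830 + (15/37)·1.53012 = 1.3192 bits

H(X,Y) = -Σ_{x,y} P(x,y) log₂ P(x,y). Per-cell terms -P(x,y)·log₂P(x,y):
  X=0: 0.45445, 0.14080, 0.47772
  X=1: 0.22754, 0.34697, 0.00000
  X=2: 0.45445, 0.34697, 0.34697
  (cells with P = 0 contribute 0)
Sum of the 9 terms: H(X,Y) = 2.7959 bits

Chain rule check:
  H(X) + H(Y|X) = 1.4767 + 1.3192 = 2.7959 bits
  H(X,Y) = 2.7959 bits
✓ Chain rule verified.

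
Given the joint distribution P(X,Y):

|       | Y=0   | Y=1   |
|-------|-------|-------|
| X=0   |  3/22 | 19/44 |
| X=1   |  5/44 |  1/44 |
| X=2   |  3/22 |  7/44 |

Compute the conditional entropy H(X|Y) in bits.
1.2472 bits

H(X|Y) = H(X,Y) - H(Y)

H(X,Y) = -Σ_{x,y} P(x,y) log₂ P(x,y). Per-cell terms -P(x,y)·log₂P(x,y):
  X=0: 0.3920, 0.5231
  X=1: 0.3565, 0.1241
  X=2: 0.3920, 0.4219
Sum of the 6 terms: H(X,Y) = 2.2096 bits

Marginal of Y (column sums):
  P(Y=0) = 3/22 + 5/44 + 3/22 = 17/44
  P(Y=1) = 19/44 + 1/44 + 7/44 = 27/44
H(Y) = -[(17/44)·log₂(17/44) + (27/44)·log₂(27/44)]
  = 0.5301 + 0.4323 = 0.9624 bits

H(X|Y) = H(X,Y) - H(Y) = 2.2096 - 0.9624 = 1.2472 bits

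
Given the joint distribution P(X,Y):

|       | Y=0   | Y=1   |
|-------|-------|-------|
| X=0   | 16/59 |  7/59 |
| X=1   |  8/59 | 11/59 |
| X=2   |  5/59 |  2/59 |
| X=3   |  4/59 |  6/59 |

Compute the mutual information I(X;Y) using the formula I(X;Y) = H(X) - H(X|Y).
0.0610 bits

I(X;Y) = H(X) - H(X|Y)

Marginal of X (row sums):
  P(X=0) = 16/59 + 7/59 = 23/59
  P(X=1) = 8/59 + 11/59 = 19/59
  P(X=2) = 5/59 + 2/59 = 7/59
  P(X=3) = 4/59 + 6/59 = 10/59
H(X) = -[(23/59)·log₂(23/59) + (19/59)·log₂(19/59) + (7/59)·log₂(7/59) + (10/59)·log₂(10/59)]
  = 0.5298 + 0.5264 + 0.3649 + 0.4340 = 1.8551 bits

Marginal of Y (column sums):
  P(Y=0) = 16/59 + 8/59 + 5/59 + 4/59 = 33/59
  P(Y=1) = 7/59 + 11/59 + 2/59 + 6/59 = 26/59
H(X|Y) = Σ_y P(y)·H(X|Y=y):
  Y=0: P(Y=0) = 33/59, P(X|Y=0) = (16/33, 8/33, 5/33, 4/33) → H(X|Y=0) = 1.7835
  Y=1: P(Y=1) = 26/59, P(X|Y=1) = (7/26, 11/26, 1/13, 3/13) → H(X|Y=1) = 1.8076
H(X|Y) = (33/59)·1.7835 + (26/59)·1.8076 = 1.7941 bits

I(X;Y) = H(X) - H(X|Y) = 1.8551 - 1.7941 = 0.0610 bits

Cross-check via I(X;Y) = H(X) + H(Y) - H(X,Y): computing H(Y) from the column sums and H(X,Y) from the 8 cells in the same way gives H(Y) = 0.9898 bits and H(X,Y) = 2.7839 bits, so
I(X;Y) = 1.8551 + 0.9898 - 2.7839 = 0.0610 bits ✓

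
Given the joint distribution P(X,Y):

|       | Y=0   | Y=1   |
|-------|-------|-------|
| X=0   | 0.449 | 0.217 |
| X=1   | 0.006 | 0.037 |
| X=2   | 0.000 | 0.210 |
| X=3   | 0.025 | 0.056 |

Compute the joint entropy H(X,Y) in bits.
2.0560 bits

H(X,Y) = -Σ_{x,y} P(x,y) log₂ P(x,y). Per-cell terms -P(x,y)·log₂P(x,y):
  X=0: 0.5187, 0.4783
  X=1: 0.0443, 0.1760
  X=2: 0.0000, 0.4728
  X=3: 0.1330, 0.2329
  (cells with P = 0 contribute 0)
Sum of the 8 terms: H(X,Y) = 2.0560 bits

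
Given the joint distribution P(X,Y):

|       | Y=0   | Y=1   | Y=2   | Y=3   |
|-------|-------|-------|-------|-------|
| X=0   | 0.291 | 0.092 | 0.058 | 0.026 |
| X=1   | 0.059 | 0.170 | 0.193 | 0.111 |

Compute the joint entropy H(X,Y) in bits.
2.6956 bits

H(X,Y) = -Σ_{x,y} P(x,y) log₂ P(x,y). Per-cell terms -P(x,y)·log₂P(x,y):
  X=0: 0.51824, 0.31668, 0.23825, 0.13690
  X=1: 0.24091, 0.43459, 0.45805, 0.35202
Sum of the 8 terms: H(X,Y) = 2.6956 bits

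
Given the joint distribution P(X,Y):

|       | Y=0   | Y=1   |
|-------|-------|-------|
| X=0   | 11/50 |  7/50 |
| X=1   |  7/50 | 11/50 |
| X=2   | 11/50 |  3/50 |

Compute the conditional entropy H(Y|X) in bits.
0.9040 bits

H(Y|X) = H(X,Y) - H(X)

H(X,Y) = -Σ_{x,y} P(x,y) log₂ P(x,y). Per-cell terms -P(x,y)·log₂P(x,y):
  X=0: 0.48057, 0.39711
  X=1: 0.39711, 0.48057
  X=2: 0.48057, 0.24353
Sum of the 6 terms: H(X,Y) = 2.4795 bits

Marginal of X (row sums):
  P(X=0) = 11/50 + 7/50 = 9/25
  P(X=1) = 7/50 + 11/50 = 9/25
  P(X=2) = 11/50 + 3/50 = 7/25
H(X) = -[(9/25)·log₂(9/25) + (9/25)·log₂(9/25) + (7/25)·log₂(7/25)]
  = 0.53062 + 0.53062 + 0.51422 = 1.5755 bits

H(Y|X) = H(X,Y) - H(X) = 2.4795 - 1.5755 = 0.9040 bits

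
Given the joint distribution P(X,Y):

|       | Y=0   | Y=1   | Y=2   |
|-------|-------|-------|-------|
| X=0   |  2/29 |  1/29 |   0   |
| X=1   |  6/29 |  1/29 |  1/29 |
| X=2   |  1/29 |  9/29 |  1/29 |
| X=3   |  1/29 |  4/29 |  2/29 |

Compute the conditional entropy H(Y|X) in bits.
1.0490 bits

H(Y|X) = H(X,Y) - H(X)

H(X,Y) = -Σ_{x,y} P(x,y) log₂ P(x,y). Per-cell terms -P(x,y)·log₂P(x,y):
  X=0: 0.2661, 0.1675, 0.0000
  X=1: 0.4703, 0.1675, 0.1675
  X=2: 0.1675, 0.5239, 0.1675
  X=3: 0.1675, 0.3942, 0.2661
  (cells with P = 0 contribute 0)
Sum of the 12 terms: H(X,Y) = 2.9256 bits

Marginal of X (row sums):
  P(X=0) = 2/29 + 1/29 + 0 = 3/29
  P(X=1) = 6/29 + 1/29 + 1/29 = 8/29
  P(X=2) = 1/29 + 9/29 + 1/29 = 11/29
  P(X=3) = 1/29 + 4/29 + 2/29 = 7/29
H(X) = -[(3/29)·log₂(3/29) + (8/29)·log₂(8/29) + (11/29)·log₂(11/29) + (7/29)·log₂(7/29)]
  = 0.3386 + 0.5125 + 0.5305 + 0.4950 = 1.8766 bits

H(Y|X) = H(X,Y) - H(X) = 2.9256 - 1.8766 = 1.0490 bits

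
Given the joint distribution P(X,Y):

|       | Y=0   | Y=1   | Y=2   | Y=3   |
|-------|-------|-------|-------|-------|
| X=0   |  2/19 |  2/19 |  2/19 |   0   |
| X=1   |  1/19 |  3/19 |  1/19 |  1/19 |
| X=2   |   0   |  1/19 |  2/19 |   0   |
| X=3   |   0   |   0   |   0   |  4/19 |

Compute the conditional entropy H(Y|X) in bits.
1.2116 bits

H(Y|X) = H(X,Y) - H(X)

H(X,Y) = -Σ_{x,y} P(x,y) log₂ P(x,y). Per-cell terms -P(x,y)·log₂P(x,y):
  X=0: 0.34189, 0.34189, 0.34189, 0.00000
  X=1: 0.22358, 0.42047, 0.22358, 0.22358
  X=2: 0.00000, 0.22358, 0.34189, 0.00000
  X=3: 0.00000, 0.00000, 0.00000, 0.47325
  (cells with P = 0 contribute 0)
Sum of the 16 terms: H(X,Y) = 3.1556 bits

Marginal of X (row sums):
  P(X=0) = 2/19 + 2/19 + 2/19 + 0 = 6/19
  P(X=1) = 1/19 + 3/19 + 1/19 + 1/19 = 6/19
  P(X=2) = 0 + 1/19 + 2/19 + 0 = 3/19
  P(X=3) = 0 + 0 + 0 + 4/19 = 4/19
H(X) = -[(6/19)·log₂(6/19) + (6/19)·log₂(6/19) + (3/19)·log₂(3/19) + (4/19)·log₂(4/19)]
  = 0.52515 + 0.52515 + 0.42047 + 0.47325 = 1.9440 bits

H(Y|X) = H(X,Y) - H(X) = 3.1556 - 1.9440 = 1.2116 bits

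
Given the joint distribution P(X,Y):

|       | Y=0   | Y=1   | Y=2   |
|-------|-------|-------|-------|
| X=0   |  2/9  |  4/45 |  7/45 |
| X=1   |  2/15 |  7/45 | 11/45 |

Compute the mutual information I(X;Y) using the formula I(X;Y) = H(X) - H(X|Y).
0.0406 bits

I(X;Y) = H(X) - H(X|Y)

Marginal of X (row sums):
  P(X=0) = 2/9 + 4/45 + 7/45 = 7/15
  P(X=1) = 2/15 + 7/45 + 11/45 = 8/15
H(X) = -[(7/15)·log₂(7/15) + (8/15)·log₂(8/15)]
  = 0.51312 + 0.48367 = 0.99679 bits

Marginal of Y (column sums):
  P(Y=0) = 2/9 + 2/15 = 16/45
  P(Y=1) = 4/45 + 7/45 = 11/45
  P(Y=2) = 7/45 + 11/45 = 2/5
H(X|Y) = Σ_y P(y)·H(X|Y=y):
  Y=0: P(Y=0) = 16/45, P(X|Y=0) = (5/8, 3/8) → H(X|Y=0) = 0.95443
  Y=1: P(Y=1) = 11/45, P(X|Y=1) = (4/11, 7/11) → H(X|Y=1) = 0.94566
  Y=2: P(Y=2) = 2/5, P(X|Y=2) = (7/18, 11/18) → H(X|Y=2) = 0.96408
H(X|Y) = (16/45)·0.95443 + (11/45)·0.94566 + (2/5)·0.96408 = 0.95615 bits

I(X;Y) = H(X) - H(X|Y) = 0.99679 - 0.95615 = 0.0406 bits

Cross-check via I(X;Y) = H(X) + H(Y) - H(X,Y): computing H(Y) from the column sums and H(X,Y) from the 6 cells in the same way gives H(Y) = 1.55602 bits and H(X,Y) = 2.51217 bits, so
I(X;Y) = 0.99679 + 1.55602 - 2.51217 = 0.0406 bits ✓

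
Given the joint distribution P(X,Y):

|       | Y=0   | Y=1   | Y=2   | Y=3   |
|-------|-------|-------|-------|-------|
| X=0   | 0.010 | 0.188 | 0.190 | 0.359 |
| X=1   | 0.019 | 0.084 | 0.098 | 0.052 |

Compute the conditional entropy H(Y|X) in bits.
1.6486 bits

H(Y|X) = H(X,Y) - H(X)

H(X,Y) = -Σ_{x,y} P(x,y) log₂ P(x,y). Per-cell terms -P(x,y)·log₂P(x,y):
  X=0: 0.06644, 0.45330, 0.45523, 0.53058
  X=1: 0.10864, 0.30017, 0.32841, 0.22180
Sum of the 8 terms: H(X,Y) = 2.4646 bits

Marginal of X (row sums):
  P(X=0) = 0.010 + 0.188 + 0.190 + 0.359 = 0.747
  P(X=1) = 0.019 + 0.084 + 0.098 + 0.052 = 0.253
H(X) = -[0.747·log₂(0.747) + 0.253·log₂(0.253)]
  = 0.31435 + 0.50165 = 0.8160 bits

H(Y|X) = H(X,Y) - H(X) = 2.4646 - 0.8160 = 1.6486 bits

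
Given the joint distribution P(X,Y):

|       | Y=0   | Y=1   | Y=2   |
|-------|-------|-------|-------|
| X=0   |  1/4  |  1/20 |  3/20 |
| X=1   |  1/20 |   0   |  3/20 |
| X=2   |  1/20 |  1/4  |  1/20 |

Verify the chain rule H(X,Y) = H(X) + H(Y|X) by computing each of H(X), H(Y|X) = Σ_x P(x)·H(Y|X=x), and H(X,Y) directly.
H(X) = 1.5129 bits, H(Y|X) = 1.1726 bits, H(X,Y) = 2.6855 bits

Marginal of X (row sums):
  P(X=0) = 1/4 + 1/20 + 3/20 = 9/20
  P(X=1) = 1/20 + 0 + 3/20 = 1/5
  P(X=2) = 1/20 + 1/4 + 1/20 = 7/20
H(X) = -[(9/20)·log₂(9/20) + (1/5)·log₂(1/5) + (7/20)·log₂(7/20)]
  = 0.51840 + 0.46439 + 0.53010 = 1.5129 bits

H(Y|X) = Σ_x P(x)·H(Y|X=x):
  X=0: P(X=0) = 9/20, P(Y|X=0) = (5/9, 1/9, 1/3) → H(Y|X=0) = 1.35164
  X=1: P(X=1) = 1/5, P(Y|X=1) = (1/4, 0, 3/4) → H(Y|X=1) = 0.81128
  X=2: P(X=2) = 7/20, P(Y|X=2) = (1/7, 5/7, 1/7) → H(Y|X=2) = 1.14883
H(Y|X) = (9/20)·1.35164 + (1/5)·0.81128 + (7/20)·1.14883 = 1.1726 bits

H(X,Y) = -Σ_{x,y} P(x,y) log₂ P(x,y). Per-cell terms -P(x,y)·log₂P(x,y):
  X=0: 0.50000, 0.21610, 0.41054
  X=1: 0.21610, 0.00000, 0.41054
  X=2: 0.21610, 0.50000, 0.21610
  (cells with P = 0 contribute 0)
Sum of the 9 terms: H(X,Y) = 2.6855 bits

Chain rule check:
  H(X) + H(Y|X) = 1.5129 + 1.1726 = 2.6855 bits
  H(X,Y) = 2.6855 bits
✓ Chain rule verified.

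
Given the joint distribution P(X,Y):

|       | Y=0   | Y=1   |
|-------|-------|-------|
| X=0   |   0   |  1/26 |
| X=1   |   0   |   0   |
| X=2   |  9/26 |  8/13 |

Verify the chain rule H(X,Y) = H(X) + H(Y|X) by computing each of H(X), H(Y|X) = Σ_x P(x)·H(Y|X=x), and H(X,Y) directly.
H(X) = 0.2352 bits, H(Y|X) = 0.9064 bits, H(X,Y) = 1.1416 bits

Marginal of X (row sums):
  P(X=0) = 0 + 1/26 = 1/26
  P(X=1) = 0 + 0 = 0
  P(X=2) = 9/26 + 8/13 = 25/26
H(X) = -[(1/26)·log₂(1/26) + (25/26)·log₂(25/26)]   (outcomes with P = 0 contribute 0)
  = 0.1808 + 0.0544 = 0.2352 bits

H(Y|X) = Σ_x P(x)·H(Y|X=x):
  X=0: P(X=0) = 1/26, P(Y|X=0) = (0, 1) → H(Y|X=0) = 0.0000
  X=1: P(X=1) = 0 → contributes 0
  X=2: P(X=2) = 25/26, P(Y|X=2) = (9/25, 16/25) → H(Y|X=2) = 0.9427
H(Y|X) = (1/26)·0.0000 + (25/26)·0.9427 = 0.9064 bits

H(X,Y) = -Σ_{x,y} P(x,y) log₂ P(x,y). Per-cell terms -P(x,y)·log₂P(x,y):
  X=0: 0.0000, 0.1808
  X=1: 0.0000, 0.0000
  X=2: 0.5298, 0.4310
  (cells with P = 0 contribute 0)
Sum of the 6 terms: H(X,Y) = 1.1416 bits

Chain rule check:
  H(X) + H(Y|X) = 0.2352 + 0.9064 = 1.1416 bits
  H(X,Y) = 1.1416 bits
✓ Chain rule verified.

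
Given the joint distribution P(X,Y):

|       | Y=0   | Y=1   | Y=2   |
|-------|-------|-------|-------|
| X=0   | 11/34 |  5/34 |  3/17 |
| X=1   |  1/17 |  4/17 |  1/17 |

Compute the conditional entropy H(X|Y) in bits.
0.7952 bits

H(X|Y) = H(X,Y) - H(Y)

H(X,Y) = -Σ_{x,y} P(x,y) log₂ P(x,y). Per-cell terms -P(x,y)·log₂P(x,y):
  X=0: 0.526716, 0.406696, 0.441618
  X=1: 0.240439, 0.491168, 0.240439
Sum of the 6 terms: H(X,Y) = 2.347076 bits

Marginal of Y (column sums):
  P(Y=0) = 11/34 + 1/17 = 13/34
  P(Y=1) = 5/34 + 4/17 = 13/34
  P(Y=2) = 3/17 + 1/17 = 4/17
H(Y) = -[(13/34)·log₂(13/34) + (13/34)·log₂(13/34) + (4/17)·log₂(4/17)]
  = 0.530332 + 0.530332 + 0.491168 = 1.551832 bits

H(X|Y) = H(X,Y) - H(Y) = 2.347076 - 1.551832 = 0.7952 bits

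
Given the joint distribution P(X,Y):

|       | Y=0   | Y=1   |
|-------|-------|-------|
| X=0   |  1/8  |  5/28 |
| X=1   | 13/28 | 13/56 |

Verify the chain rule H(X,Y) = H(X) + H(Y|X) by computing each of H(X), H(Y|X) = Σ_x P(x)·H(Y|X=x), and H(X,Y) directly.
H(X) = 0.8856 bits, H(Y|X) = 0.9362 bits, H(X,Y) = 1.8219 bits

Marginal of X (row sums):
  P(X=0) = 1/8 + 5/28 = 17/56
  P(X=1) = 13/28 + 13/56 = 39/56
H(X) = -[(17/56)·log₂(17/56) + (39/56)·log₂(39/56)]
  = 0.52211 + 0.36350 = 0.8856 bits

H(Y|X) = Σ_x P(x)·H(Y|X=x):
  X=0: P(X=0) = 17/56, P(Y|X=0) = (7/17, 10/17) → H(Y|X=0) = 0.97742
  X=1: P(X=1) = 39/56, P(Y|X=1) = (2/3, 1/3) → H(Y|X=1) = 0.91830
H(Y|X) = (17/56)·0.97742 + (39/56)·0.91830 = 0.9362 bits

H(X,Y) = -Σ_{x,y} P(x,y) log₂ P(x,y). Per-cell terms -P(x,y)·log₂P(x,y):
  X=0: 0.37500, 0.44383
  X=1: 0.51392, 0.48911
Sum of the 4 terms: H(X,Y) = 1.8219 bits

Chain rule check:
  H(X) + H(Y|X) = 0.8856 + 0.9362 = 1.8218 bits
  H(X,Y) = 1.8219 bits
✓ Chain rule verified (Δ = 0.0001 is 4-dp rounding noise: each of the three values was rounded independently).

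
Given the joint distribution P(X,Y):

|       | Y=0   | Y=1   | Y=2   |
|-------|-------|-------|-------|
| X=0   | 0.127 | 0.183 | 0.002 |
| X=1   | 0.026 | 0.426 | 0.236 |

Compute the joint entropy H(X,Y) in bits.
1.9973 bits

H(X,Y) = -Σ_{x,y} P(x,y) log₂ P(x,y). Per-cell terms -P(x,y)·log₂P(x,y):
  X=0: 0.3781, 0.4484, 0.0179
  X=1: 0.1369, 0.5244, 0.4916
Sum of the 6 terms: H(X,Y) = 1.9973 bits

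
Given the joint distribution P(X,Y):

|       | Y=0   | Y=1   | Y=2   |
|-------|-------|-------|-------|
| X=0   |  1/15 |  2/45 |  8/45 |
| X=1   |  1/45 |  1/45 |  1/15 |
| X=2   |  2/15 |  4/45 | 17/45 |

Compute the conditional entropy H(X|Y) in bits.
1.3105 bits

H(X|Y) = H(X,Y) - H(Y)

H(X,Y) = -Σ_{x,y} P(x,y) log₂ P(x,y). Per-cell terms -P(x,y)·log₂P(x,y):
  X=0: 0.26046, 0.19964, 0.44300
  X=1: 0.12204, 0.12204, 0.26046
  X=2: 0.38759, 0.31039, 0.53055
Sum of the 9 terms: H(X,Y) = 2.6362 bits

Marginal of Y (column sums):
  P(Y=0) = 1/15 + 1/45 + 2/15 = 2/9
  P(Y=1) = 2/45 + 1/45 + 4/45 = 7/45
  P(Y=2) = 8/45 + 1/15 + 17/45 = 28/45
H(Y) = -[(2/9)·log₂(2/9) + (7/45)·log₂(7/45) + (28/45)·log₂(28/45)]
  = 0.48221 + 0.41759 + 0.42591 = 1.3257 bits

H(X|Y) = H(X,Y) - H(Y) = 2.6362 - 1.3257 = 1.3105 bits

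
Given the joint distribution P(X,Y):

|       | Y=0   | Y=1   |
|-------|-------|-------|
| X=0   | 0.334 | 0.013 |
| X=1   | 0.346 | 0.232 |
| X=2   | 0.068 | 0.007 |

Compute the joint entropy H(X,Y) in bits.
1.9425 bits

H(X,Y) = -Σ_{x,y} P(x,y) log₂ P(x,y). Per-cell terms -P(x,y)·log₂P(x,y):
  X=0: 0.52841, 0.08145
  X=1: 0.52978, 0.48901
  X=2: 0.26373, 0.05011
Sum of the 6 terms: H(X,Y) = 1.9425 bits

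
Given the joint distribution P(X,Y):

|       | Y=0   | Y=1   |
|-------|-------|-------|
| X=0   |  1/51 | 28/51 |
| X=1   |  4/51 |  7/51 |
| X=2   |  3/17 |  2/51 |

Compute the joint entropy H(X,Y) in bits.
1.8923 bits

H(X,Y) = -Σ_{x,y} P(x,y) log₂ P(x,y). Per-cell terms -P(x,y)·log₂P(x,y):
  X=0: 0.11122, 0.47494
  X=1: 0.28803, 0.39324
  X=2: 0.44162, 0.18323
Sum of the 6 terms: H(X,Y) = 1.8923 bits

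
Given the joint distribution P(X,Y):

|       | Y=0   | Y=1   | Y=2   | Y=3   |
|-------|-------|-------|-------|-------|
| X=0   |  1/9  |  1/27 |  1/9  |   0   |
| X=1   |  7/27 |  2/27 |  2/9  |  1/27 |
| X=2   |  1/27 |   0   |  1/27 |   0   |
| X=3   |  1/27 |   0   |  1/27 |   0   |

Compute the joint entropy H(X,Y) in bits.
3.0263 bits

H(X,Y) = -Σ_{x,y} P(x,y) log₂ P(x,y). Per-cell terms -P(x,y)·log₂P(x,y):
  X=0: 0.352214, 0.176107, 0.352214, 0.000000
  X=1: 0.504916, 0.278140, 0.482206, 0.176107
  X=2: 0.176107, 0.000000, 0.176107, 0.000000
  X=3: 0.176107, 0.000000, 0.176107, 0.000000
  (cells with P = 0 contribute 0)
Sum of the 16 terms: H(X,Y) = 3.0263 bits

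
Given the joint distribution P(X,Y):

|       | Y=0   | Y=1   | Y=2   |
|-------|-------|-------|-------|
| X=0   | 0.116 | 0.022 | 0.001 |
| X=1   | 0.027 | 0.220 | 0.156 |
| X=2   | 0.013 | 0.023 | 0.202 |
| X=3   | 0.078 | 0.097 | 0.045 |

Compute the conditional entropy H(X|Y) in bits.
1.4694 bits

H(X|Y) = H(X,Y) - H(Y)

H(X,Y) = -Σ_{x,y} P(x,y) log₂ P(x,y). Per-cell terms -P(x,y)·log₂P(x,y):
  X=0: 0.36051, 0.12114, 0.00997
  X=1: 0.14069, 0.48057, 0.41814
  X=2: 0.08145, 0.12517, 0.46613
  X=3: 0.28707, 0.32649, 0.20133
Sum of the 12 terms: H(X,Y) = 3.0187 bits

Marginal of Y (column sums):
  P(Y=0) = 0.116 + 0.027 + 0.013 + 0.078 = 0.234
  P(Y=1) = 0.022 + 0.220 + 0.023 + 0.097 = 0.362
  P(Y=2) = 0.001 + 0.156 + 0.202 + 0.045 = 0.404
H(Y) = -[0.234·log₂(0.234) + 0.362·log₂(0.362) + 0.404·log₂(0.404)]
  = 0.49033 + 0.53067 + 0.52826 = 1.5493 bits

H(X|Y) = H(X,Y) - H(Y) = 3.0187 - 1.5493 = 1.4694 bits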